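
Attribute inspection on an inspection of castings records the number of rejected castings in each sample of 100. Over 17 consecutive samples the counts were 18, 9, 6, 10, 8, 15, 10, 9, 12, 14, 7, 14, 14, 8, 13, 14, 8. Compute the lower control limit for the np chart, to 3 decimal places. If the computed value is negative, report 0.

1.687

p̄ = Σdᵢ / (k·n) = 189 / (17 × 100) = 0.11118
LCL = np̄ − 3·√(np̄(1−p̄)) = 11.1176 − 3 × 3.1435 = 1.6871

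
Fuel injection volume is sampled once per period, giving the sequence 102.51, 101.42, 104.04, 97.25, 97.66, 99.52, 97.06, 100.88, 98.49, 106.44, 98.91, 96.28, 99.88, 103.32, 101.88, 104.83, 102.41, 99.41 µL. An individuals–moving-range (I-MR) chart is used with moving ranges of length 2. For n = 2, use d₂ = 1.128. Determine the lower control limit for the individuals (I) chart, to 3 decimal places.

91.854

X̄ = (102.51 + 101.42 + 104.04 + 97.25 + 97.66 + 99.52 + 97.06 + 100.88 + 98.49 + 106.44 + 98.91 + 96.28 + 99.88 + 103.32 + 101.88 + 104.83 + 102.41 + 99.41) / 18 = 100.6772
Moving ranges: 1.09, 2.62, 6.79, 0.41, 1.86, 2.46, 3.82, 2.39, 7.95, 7.53, 2.63, 3.60, 3.44, 1.44, 2.95, 2.42, 3.00; M̄R̄ = 56.4000 / 17 = 3.3176
LCL = X̄ − 3·M̄R̄/d₂ = 100.6772 − 3 × 3.3176 / 1.128 = 91.8537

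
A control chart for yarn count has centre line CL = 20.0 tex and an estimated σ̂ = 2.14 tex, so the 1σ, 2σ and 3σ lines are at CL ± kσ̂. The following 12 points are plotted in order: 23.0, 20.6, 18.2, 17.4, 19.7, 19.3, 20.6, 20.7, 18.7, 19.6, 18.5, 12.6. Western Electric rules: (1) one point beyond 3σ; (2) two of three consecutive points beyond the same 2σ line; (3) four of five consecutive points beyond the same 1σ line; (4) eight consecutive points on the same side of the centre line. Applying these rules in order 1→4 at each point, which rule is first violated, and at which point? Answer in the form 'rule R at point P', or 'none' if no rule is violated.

rule 1 at point 12

Zone of each point (C = within 1σ̂, B = 1σ̂–2σ̂, A = 2σ̂–3σ̂, * = beyond 3σ̂; sign = side of CL): 1:+B, 2:+C, 3:-C, 4:-B, 5:-C, 6:-C, 7:+C, 8:+C, 9:-C, 10:-C, 11:-C, 12:-*
Rule 1 (one point beyond the 3σ limits) is satisfied at point 12.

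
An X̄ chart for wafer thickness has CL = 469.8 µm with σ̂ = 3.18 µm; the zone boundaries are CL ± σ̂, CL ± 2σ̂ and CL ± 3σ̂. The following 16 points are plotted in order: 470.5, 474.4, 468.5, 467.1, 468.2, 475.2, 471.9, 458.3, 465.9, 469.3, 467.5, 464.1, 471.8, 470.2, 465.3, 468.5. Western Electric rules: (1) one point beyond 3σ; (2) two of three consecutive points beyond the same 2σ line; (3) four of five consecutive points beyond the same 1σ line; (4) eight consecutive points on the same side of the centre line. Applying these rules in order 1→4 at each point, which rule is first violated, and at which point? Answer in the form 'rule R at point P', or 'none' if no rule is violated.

rule 1 at point 8

Zone of each point (C = within 1σ̂, B = 1σ̂–2σ̂, A = 2σ̂–3σ̂, * = beyond 3σ̂; sign = side of CL): 1:+C, 2:+B, 3:-C, 4:-C, 5:-C, 6:+B, 7:+C, 8:-*, 9:-B, 10:-C, 11:-C, 12:-B, 13:+C, 14:+C, 15:-B, 16:-C
Rule 1 (one point beyond the 3σ limits) is satisfied at point 8.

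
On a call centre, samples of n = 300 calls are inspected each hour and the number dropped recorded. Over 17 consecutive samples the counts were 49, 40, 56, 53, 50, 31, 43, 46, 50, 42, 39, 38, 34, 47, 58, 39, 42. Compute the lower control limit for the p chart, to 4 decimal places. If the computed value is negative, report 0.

p̄ = Σdᵢ / (k·n) = 757 / (17 × 300) = 0.14843
LCL = p̄ − 3·√(p̄(1−p̄)/n) = 0.14843 − 3 × 0.02053 = 0.08685

0.0869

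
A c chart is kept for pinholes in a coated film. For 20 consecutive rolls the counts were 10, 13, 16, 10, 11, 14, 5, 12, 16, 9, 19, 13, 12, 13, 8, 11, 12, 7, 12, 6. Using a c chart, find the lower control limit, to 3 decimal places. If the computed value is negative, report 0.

c̄ = (10 + 13 + 16 + 10 + 11 + 14 + 5 + 12 + 16 + 9 + 19 + 13 + 12 + 13 + 8 + 11 + 12 + 7 + 12 + 6) / 20 = 229 / 20 = 11.4500
LCL = c̄ − 3√c̄ = 11.4500 − 3 × 3.3838 = 1.2986

1.299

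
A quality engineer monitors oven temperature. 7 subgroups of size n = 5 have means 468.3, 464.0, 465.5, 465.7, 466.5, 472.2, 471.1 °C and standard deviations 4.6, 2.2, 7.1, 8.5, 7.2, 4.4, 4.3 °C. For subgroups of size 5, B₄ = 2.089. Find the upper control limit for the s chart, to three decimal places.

11.430

s̄ = (4.6 + 2.2 + 7.1 + 8.5 + 7.2 + 4.4 + 4.3) / 7 = 5.4714
UCL_s = B₄·s̄ = 2.089 × 5.4714 = 11.4298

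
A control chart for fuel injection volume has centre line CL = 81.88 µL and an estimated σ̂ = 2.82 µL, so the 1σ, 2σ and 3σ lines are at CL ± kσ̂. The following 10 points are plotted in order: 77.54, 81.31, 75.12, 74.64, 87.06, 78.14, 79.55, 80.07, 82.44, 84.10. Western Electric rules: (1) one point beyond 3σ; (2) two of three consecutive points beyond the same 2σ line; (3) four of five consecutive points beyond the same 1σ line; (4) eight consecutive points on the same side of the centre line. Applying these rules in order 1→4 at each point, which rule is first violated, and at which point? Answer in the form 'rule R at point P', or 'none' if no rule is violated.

Zone of each point (C = within 1σ̂, B = 1σ̂–2σ̂, A = 2σ̂–3σ̂, * = beyond 3σ̂; sign = side of CL): 1:-B, 2:-C, 3:-A, 4:-A, 5:+B, 6:-B, 7:-C, 8:-C, 9:+C, 10:+C
Rule 2 (two of three consecutive points beyond the same 2σ limit) is satisfied at point 4.

rule 2 at point 4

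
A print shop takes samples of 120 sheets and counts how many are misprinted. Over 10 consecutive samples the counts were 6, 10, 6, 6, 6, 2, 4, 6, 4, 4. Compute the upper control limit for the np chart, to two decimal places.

12.21

p̄ = Σdᵢ / (k·n) = 54 / (10 × 120) = 0.04500
UCL = np̄ + 3·√(np̄(1−p̄)) = 5.4000 + 3 × √(5.4000×0.95500) = 5.4000 + 3 × 2.2709 = 12.2127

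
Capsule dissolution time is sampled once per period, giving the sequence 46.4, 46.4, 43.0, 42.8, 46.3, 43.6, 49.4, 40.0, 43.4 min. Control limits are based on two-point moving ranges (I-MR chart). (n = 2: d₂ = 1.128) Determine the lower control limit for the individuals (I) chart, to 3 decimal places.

35.147

X̄ = (46.4 + 46.4 + 43.0 + 42.8 + 46.3 + 43.6 + 49.4 + 40.0 + 43.4) / 9 = 44.5889
Moving ranges: 0.0, 3.4, 0.2, 3.5, 2.7, 5.8, 9.4, 3.4; M̄R̄ = 28.4000 / 8 = 3.5500
LCL = X̄ − 3·M̄R̄/d₂ = 44.5889 − 3 × 3.5500 / 1.128 = 35.1474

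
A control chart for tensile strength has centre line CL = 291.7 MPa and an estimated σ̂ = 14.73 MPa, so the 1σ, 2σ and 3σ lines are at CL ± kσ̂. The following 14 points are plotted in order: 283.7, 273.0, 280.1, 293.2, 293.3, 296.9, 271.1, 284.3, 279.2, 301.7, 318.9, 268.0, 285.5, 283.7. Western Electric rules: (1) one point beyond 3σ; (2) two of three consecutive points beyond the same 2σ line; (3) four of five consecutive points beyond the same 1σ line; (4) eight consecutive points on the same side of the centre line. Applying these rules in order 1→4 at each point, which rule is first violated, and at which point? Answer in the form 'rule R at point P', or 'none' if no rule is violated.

none

Zone of each point (C = within 1σ̂, B = 1σ̂–2σ̂, A = 2σ̂–3σ̂, * = beyond 3σ̂; sign = side of CL): 1:-C, 2:-B, 3:-C, 4:+C, 5:+C, 6:+C, 7:-B, 8:-C, 9:-C, 10:+C, 11:+B, 12:-B, 13:-C, 14:-C
No rule fires across all 14 points.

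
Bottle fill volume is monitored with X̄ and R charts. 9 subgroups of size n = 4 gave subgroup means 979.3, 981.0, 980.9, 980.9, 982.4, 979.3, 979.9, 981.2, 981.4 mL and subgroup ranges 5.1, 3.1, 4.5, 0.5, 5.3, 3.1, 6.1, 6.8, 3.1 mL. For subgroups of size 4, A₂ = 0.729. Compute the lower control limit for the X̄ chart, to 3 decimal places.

977.654

X̄̄ = (979.3 + 981.0 + 980.9 + 980.9 + 982.4 + 979.3 + 979.9 + 981.2 + 981.4) / 9 = 8826.3000 / 9 = 980.7000
R̄ = (5.1 + 3.1 + 4.5 + 0.5 + 5.3 + 3.1 + 6.1 + 6.8 + 3.1) / 9 = 37.6000 / 9 = 4.1778
LCL = X̄̄ − A₂·R̄ = 980.7000 − 0.729 × 4.1778 = 977.6544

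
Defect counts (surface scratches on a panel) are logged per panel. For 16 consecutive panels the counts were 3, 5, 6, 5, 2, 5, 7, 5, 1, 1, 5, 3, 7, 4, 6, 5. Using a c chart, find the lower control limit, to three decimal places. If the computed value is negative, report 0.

c̄ = (3 + 5 + 6 + 5 + 2 + 5 + 7 + 5 + 1 + 1 + 5 + 3 + 7 + 4 + 6 + 5) / 16 = 70 / 16 = 4.3750
LCL = c̄ − 3√c̄ = 4.3750 − 3 × 2.0917 = -1.9000 → 0 (cannot be negative)

0.000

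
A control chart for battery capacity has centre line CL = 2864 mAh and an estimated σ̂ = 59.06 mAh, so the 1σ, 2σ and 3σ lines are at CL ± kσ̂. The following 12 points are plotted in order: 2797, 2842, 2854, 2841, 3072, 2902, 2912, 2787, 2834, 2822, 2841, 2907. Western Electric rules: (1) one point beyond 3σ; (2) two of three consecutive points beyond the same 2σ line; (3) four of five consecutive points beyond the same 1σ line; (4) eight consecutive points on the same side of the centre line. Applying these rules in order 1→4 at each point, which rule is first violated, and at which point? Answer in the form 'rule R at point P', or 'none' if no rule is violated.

Zone of each point (C = within 1σ̂, B = 1σ̂–2σ̂, A = 2σ̂–3σ̂, * = beyond 3σ̂; sign = side of CL): 1:-B, 2:-C, 3:-C, 4:-C, 5:+*, 6:+C, 7:+C, 8:-B, 9:-C, 10:-C, 11:-C, 12:+C
Rule 1 (one point beyond the 3σ limits) is satisfied at point 5.

rule 1 at point 5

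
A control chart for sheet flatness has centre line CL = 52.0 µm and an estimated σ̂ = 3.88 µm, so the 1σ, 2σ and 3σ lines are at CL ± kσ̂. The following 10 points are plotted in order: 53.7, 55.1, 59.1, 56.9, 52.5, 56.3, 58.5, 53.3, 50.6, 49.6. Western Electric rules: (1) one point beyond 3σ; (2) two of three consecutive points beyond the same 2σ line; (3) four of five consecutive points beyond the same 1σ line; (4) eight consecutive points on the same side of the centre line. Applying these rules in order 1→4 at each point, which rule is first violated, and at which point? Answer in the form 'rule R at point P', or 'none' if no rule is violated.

rule 3 at point 7

Zone of each point (C = within 1σ̂, B = 1σ̂–2σ̂, A = 2σ̂–3σ̂, * = beyond 3σ̂; sign = side of CL): 1:+C, 2:+C, 3:+B, 4:+B, 5:+C, 6:+B, 7:+B, 8:+C, 9:-C, 10:-C
Rule 3 (four of five consecutive points beyond the same 1σ limit) is satisfied at point 7.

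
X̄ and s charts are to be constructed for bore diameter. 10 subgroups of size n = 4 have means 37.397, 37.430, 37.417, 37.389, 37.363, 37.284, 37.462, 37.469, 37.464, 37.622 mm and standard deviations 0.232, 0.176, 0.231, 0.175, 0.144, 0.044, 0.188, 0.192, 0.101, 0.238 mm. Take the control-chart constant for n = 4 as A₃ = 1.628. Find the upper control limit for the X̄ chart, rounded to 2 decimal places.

X̄̄ = (37.397 + 37.430 + 37.417 + 37.389 + 37.363 + 37.284 + 37.462 + 37.469 + 37.464 + 37.622) / 10 = 37.4297
s̄ = (0.232 + 0.176 + 0.231 + 0.175 + 0.144 + 0.044 + 0.188 + 0.192 + 0.101 + 0.238) / 10 = 0.1721
UCL = X̄̄ + A₃·s̄ = 37.4297 + 1.628 × 0.1721 = 37.7099

37.71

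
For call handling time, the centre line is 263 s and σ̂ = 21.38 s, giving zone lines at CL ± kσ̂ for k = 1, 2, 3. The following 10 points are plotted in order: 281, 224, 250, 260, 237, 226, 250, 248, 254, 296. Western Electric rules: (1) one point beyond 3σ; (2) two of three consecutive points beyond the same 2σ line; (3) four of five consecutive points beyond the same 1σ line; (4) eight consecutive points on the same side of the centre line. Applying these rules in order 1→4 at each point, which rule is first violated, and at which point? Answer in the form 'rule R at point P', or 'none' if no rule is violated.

rule 4 at point 9

Zone of each point (C = within 1σ̂, B = 1σ̂–2σ̂, A = 2σ̂–3σ̂, * = beyond 3σ̂; sign = side of CL): 1:+C, 2:-B, 3:-C, 4:-C, 5:-B, 6:-B, 7:-C, 8:-C, 9:-C, 10:+B
Rule 4 (eight consecutive points on the same side of the centre line) is satisfied at point 9.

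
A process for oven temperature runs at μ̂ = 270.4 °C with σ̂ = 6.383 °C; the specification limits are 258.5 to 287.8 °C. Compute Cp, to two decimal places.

0.77

Cp = (USL − LSL) / (6σ̂) = (287.8 − 258.5) / (6 × 6.383) = 29.3000 / 38.2980 = 0.7651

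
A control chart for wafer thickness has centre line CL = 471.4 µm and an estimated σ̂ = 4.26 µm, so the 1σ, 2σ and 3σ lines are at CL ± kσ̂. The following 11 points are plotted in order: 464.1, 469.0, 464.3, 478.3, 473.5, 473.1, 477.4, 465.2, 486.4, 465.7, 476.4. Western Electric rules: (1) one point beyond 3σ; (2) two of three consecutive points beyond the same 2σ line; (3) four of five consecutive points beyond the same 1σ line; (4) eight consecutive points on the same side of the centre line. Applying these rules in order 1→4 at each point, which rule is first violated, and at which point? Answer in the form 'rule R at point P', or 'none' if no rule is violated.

Zone of each point (C = within 1σ̂, B = 1σ̂–2σ̂, A = 2σ̂–3σ̂, * = beyond 3σ̂; sign = side of CL): 1:-B, 2:-C, 3:-B, 4:+B, 5:+C, 6:+C, 7:+B, 8:-B, 9:+*, 10:-B, 11:+B
Rule 1 (one point beyond the 3σ limits) is satisfied at point 9.

rule 1 at point 9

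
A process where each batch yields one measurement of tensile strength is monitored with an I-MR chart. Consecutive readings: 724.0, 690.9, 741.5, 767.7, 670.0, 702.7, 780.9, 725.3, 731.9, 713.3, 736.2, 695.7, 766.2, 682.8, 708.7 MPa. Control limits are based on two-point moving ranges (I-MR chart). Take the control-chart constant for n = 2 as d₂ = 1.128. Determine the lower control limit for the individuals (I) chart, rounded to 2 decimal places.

600.46

X̄ = (724.0 + 690.9 + 741.5 + 767.7 + 670.0 + 702.7 + 780.9 + 725.3 + 731.9 + 713.3 + 736.2 + 695.7 + 766.2 + 682.8 + 708.7) / 15 = 722.5200
Moving ranges: 33.1, 50.6, 26.2, 97.7, 32.7, 78.2, 55.6, 6.6, 18.6, 22.9, 40.5, 70.5, 83.4, 25.9; M̄R̄ = 642.5000 / 14 = 45.8929
LCL = X̄ − 3·M̄R̄/d₂ = 722.5200 − 3 × 45.8929 / 1.128 = 600.4645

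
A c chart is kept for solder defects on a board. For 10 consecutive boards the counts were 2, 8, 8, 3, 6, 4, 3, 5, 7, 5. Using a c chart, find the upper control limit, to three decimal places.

c̄ = (2 + 8 + 8 + 3 + 6 + 4 + 3 + 5 + 7 + 5) / 10 = 51 / 10 = 5.1000
UCL = c̄ + 3√c̄ = 5.1000 + 3 × √5.1000 = 5.1000 + 3 × 2.2583 = 11.8750

11.875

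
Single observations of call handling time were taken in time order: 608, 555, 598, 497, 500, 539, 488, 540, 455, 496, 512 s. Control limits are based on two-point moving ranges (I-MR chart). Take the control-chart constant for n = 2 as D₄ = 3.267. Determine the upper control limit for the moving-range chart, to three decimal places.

Moving ranges: 53, 43, 101, 3, 39, 51, 52, 85, 41, 16; M̄R̄ = 484.0000 / 10 = 48.4000
UCL_MR = D₄·M̄R̄ = 3.267 × 48.4000 = 158.1228

158.123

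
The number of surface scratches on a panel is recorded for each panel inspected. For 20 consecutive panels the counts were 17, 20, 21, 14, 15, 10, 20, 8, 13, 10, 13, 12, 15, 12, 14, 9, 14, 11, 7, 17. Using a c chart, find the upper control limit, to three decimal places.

24.663

c̄ = (17 + 20 + 21 + 14 + 15 + 10 + 20 + 8 + 13 + 10 + 13 + 12 + 15 + 12 + 14 + 9 + 14 + 11 + 7 + 17) / 20 = 272 / 20 = 13.6000
UCL = c̄ + 3√c̄ = 13.6000 + 3 × √13.6000 = 13.6000 + 3 × 3.6878 = 24.6635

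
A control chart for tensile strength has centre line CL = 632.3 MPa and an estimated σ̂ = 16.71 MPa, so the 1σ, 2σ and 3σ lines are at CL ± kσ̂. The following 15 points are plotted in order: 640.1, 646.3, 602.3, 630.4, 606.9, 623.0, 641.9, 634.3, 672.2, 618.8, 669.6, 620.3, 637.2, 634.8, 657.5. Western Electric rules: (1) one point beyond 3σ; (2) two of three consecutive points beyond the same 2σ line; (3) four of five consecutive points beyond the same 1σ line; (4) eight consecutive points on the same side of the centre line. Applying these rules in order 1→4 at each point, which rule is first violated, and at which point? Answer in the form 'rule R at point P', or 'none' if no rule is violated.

Zone of each point (C = within 1σ̂, B = 1σ̂–2σ̂, A = 2σ̂–3σ̂, * = beyond 3σ̂; sign = side of CL): 1:+C, 2:+C, 3:-B, 4:-C, 5:-B, 6:-C, 7:+C, 8:+C, 9:+A, 10:-C, 11:+A, 12:-C, 13:+C, 14:+C, 15:+B
Rule 2 (two of three consecutive points beyond the same 2σ limit) is satisfied at point 11.

rule 2 at point 11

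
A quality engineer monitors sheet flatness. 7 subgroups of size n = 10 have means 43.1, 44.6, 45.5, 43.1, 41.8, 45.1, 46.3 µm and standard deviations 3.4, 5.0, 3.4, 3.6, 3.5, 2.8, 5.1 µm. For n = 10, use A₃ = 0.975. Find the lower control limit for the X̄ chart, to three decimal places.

40.481

X̄̄ = (43.1 + 44.6 + 45.5 + 43.1 + 41.8 + 45.1 + 46.3) / 7 = 44.2143
s̄ = (3.4 + 5.0 + 3.4 + 3.6 + 3.5 + 2.8 + 5.1) / 7 = 3.8286
LCL = X̄̄ − A₃·s̄ = 44.2143 − 0.975 × 3.8286 = 40.4814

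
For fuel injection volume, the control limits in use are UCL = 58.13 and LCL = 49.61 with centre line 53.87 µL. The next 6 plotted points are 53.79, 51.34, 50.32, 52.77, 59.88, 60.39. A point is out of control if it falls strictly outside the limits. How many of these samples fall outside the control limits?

2

Compare each point to [49.61, 58.13]: sample 5 = 59.88 > UCL; sample 6 = 60.39 > UCL.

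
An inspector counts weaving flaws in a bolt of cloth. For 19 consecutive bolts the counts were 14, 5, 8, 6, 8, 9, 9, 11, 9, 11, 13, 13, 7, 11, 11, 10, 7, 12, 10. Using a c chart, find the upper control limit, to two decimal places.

c̄ = (14 + 5 + 8 + 6 + 8 + 9 + 9 + 11 + 9 + 11 + 13 + 13 + 7 + 11 + 11 + 10 + 7 + 12 + 10) / 19 = 184 / 19 = 9.6842
UCL = c̄ + 3√c̄ = 9.6842 + 3 × √9.6842 = 9.6842 + 3 × 3.1119 = 19.0200

19.02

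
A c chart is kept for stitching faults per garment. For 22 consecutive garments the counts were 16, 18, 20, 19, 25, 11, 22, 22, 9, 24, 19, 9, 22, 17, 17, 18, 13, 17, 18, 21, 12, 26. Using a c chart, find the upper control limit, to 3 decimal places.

30.666

c̄ = (16 + 18 + 20 + 19 + 25 + 11 + 22 + 22 + 9 + 24 + 19 + 9 + 22 + 17 + 17 + 18 + 13 + 17 + 18 + 21 + 12 + 26) / 22 = 395 / 22 = 17.9545
UCL = c̄ + 3√c̄ = 17.9545 + 3 × √17.9545 = 17.9545 + 3 × 4.2373 = 30.6664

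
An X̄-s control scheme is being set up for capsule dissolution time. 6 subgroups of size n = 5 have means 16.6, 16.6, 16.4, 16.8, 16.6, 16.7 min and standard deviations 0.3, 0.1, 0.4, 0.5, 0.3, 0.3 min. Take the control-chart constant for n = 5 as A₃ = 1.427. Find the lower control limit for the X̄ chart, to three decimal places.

X̄̄ = (16.6 + 16.6 + 16.4 + 16.8 + 16.6 + 16.7) / 6 = 16.6167
s̄ = (0.3 + 0.1 + 0.4 + 0.5 + 0.3 + 0.3) / 6 = 0.3167
LCL = X̄̄ − A₃·s̄ = 16.6167 − 1.427 × 0.3167 = 16.1648

16.165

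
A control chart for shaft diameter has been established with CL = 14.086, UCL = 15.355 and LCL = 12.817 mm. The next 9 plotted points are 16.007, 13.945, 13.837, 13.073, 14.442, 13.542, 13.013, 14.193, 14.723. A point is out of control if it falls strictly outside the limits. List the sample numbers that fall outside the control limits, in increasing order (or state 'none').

Compare each point to [12.817, 15.355]: sample 1 = 16.007 > UCL.

1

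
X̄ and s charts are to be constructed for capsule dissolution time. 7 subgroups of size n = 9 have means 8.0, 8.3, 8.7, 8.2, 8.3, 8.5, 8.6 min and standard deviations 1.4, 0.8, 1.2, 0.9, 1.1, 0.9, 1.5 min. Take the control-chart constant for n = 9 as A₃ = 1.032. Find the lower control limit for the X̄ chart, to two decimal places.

7.22

X̄̄ = (8.0 + 8.3 + 8.7 + 8.2 + 8.3 + 8.5 + 8.6) / 7 = 8.3714
s̄ = (1.4 + 0.8 + 1.2 + 0.9 + 1.1 + 0.9 + 1.5) / 7 = 1.1143
LCL = X̄̄ − A₃·s̄ = 8.3714 − 1.032 × 1.1143 = 7.2215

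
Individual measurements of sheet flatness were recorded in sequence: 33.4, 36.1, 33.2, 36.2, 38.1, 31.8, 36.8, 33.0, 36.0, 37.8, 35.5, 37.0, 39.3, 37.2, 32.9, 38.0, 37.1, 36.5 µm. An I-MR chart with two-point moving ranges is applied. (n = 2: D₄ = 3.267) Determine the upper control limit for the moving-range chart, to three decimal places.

9.513

Moving ranges: 2.7, 2.9, 3.0, 1.9, 6.3, 5.0, 3.8, 3.0, 1.8, 2.3, 1.5, 2.3, 2.1, 4.3, 5.1, 0.9, 0.6; M̄R̄ = 49.5000 / 17 = 2.9118
UCL_MR = D₄·M̄R̄ = 3.267 × 2.9118 = 9.5127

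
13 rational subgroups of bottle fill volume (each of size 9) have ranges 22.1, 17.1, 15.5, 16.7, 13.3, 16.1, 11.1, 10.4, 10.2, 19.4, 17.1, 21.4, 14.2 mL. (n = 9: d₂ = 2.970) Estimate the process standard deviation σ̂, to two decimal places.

R̄ = (22.1 + 17.1 + 15.5 + 16.7 + 13.3 + 16.1 + 11.1 + 10.4 + 10.2 + 19.4 + 17.1 + 21.4 + 14.2) / 13 = 15.7385
σ̂ = R̄ / d₂ = 15.7385 / 2.970 = 5.2991

5.30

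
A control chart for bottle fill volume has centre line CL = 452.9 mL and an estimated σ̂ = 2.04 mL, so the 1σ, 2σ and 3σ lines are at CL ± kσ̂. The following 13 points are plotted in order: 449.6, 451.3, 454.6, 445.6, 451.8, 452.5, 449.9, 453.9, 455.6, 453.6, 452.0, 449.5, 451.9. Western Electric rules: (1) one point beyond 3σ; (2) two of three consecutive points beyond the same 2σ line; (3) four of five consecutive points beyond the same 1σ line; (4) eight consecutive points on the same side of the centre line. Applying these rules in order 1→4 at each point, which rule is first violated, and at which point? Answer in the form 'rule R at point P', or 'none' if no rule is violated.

Zone of each point (C = within 1σ̂, B = 1σ̂–2σ̂, A = 2σ̂–3σ̂, * = beyond 3σ̂; sign = side of CL): 1:-B, 2:-C, 3:+C, 4:-*, 5:-C, 6:-C, 7:-B, 8:+C, 9:+B, 10:+C, 11:-C, 12:-B, 13:-C
Rule 1 (one point beyond the 3σ limits) is satisfied at point 4.

rule 1 at point 4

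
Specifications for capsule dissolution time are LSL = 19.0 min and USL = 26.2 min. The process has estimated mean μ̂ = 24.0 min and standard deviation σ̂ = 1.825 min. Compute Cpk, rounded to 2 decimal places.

Cpu = (USL − μ̂) / (3σ̂) = (26.2 − 24.0) / (3 × 1.825) = 0.4018; Cpl = (μ̂ − LSL) / (3σ̂) = (24.0 − 19.0) / (3 × 1.825) = 0.9132; Cpk = min(Cpu, Cpl) = 0.4018

0.40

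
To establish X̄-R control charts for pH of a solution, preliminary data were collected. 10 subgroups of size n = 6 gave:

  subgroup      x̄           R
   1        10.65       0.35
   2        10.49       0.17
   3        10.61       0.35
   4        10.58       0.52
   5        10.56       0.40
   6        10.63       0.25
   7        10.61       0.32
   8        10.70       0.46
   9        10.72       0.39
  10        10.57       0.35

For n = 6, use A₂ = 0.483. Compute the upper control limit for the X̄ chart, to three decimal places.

10.784

X̄̄ = (10.65 + 10.49 + 10.61 + 10.58 + 10.56 + 10.63 + 10.61 + 10.70 + 10.72 + 10.57) / 10 = 106.1200 / 10 = 10.6120
R̄ = (0.35 + 0.17 + 0.35 + 0.52 + 0.40 + 0.25 + 0.32 + 0.46 + 0.39 + 0.35) / 10 = 3.5600 / 10 = 0.3560
UCL = X̄̄ + A₂·R̄ = 10.6120 + 0.483 × 0.3560 = 10.7839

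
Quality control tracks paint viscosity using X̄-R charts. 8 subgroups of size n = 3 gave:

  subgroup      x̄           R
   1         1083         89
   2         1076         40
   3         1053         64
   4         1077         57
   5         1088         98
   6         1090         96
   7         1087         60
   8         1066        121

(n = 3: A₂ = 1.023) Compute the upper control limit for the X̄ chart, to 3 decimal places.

X̄̄ = (1083 + 1076 + 1053 + 1077 + 1088 + 1090 + 1087 + 1066) / 8 = 8620.0000 / 8 = 1077.5000
R̄ = (89 + 40 + 64 + 57 + 98 + 96 + 60 + 121) / 8 = 625.0000 / 8 = 78.1250
UCL = X̄̄ + A₂·R̄ = 1077.5000 + 1.023 × 78.1250 = 1157.4219

1157.422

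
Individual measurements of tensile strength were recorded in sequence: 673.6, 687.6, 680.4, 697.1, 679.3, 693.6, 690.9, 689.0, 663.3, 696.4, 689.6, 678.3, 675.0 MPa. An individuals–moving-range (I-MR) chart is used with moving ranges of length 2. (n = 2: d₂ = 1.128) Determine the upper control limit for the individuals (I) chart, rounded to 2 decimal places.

718.47

X̄ = (673.6 + 687.6 + 680.4 + 697.1 + 679.3 + 693.6 + 690.9 + 689.0 + 663.3 + 696.4 + 689.6 + 678.3 + 675.0) / 13 = 684.1615
Moving ranges: 14.0, 7.2, 16.7, 17.8, 14.3, 2.7, 1.9, 25.7, 33.1, 6.8, 11.3, 3.3; M̄R̄ = 154.8000 / 12 = 12.9000
UCL = X̄ + 3·M̄R̄/d₂ = 684.1615 + 3 × 12.9000 / 1.128 = 718.4700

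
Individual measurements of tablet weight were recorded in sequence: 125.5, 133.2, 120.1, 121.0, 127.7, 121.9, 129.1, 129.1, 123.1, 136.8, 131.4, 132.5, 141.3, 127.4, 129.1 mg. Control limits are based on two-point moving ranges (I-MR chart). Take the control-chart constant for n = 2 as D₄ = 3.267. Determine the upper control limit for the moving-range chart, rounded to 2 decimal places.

Moving ranges: 7.7, 13.1, 0.9, 6.7, 5.8, 7.2, 0.0, 6.0, 13.7, 5.4, 1.1, 8.8, 13.9, 1.7; M̄R̄ = 92.0000 / 14 = 6.5714
UCL_MR = D₄·M̄R̄ = 3.267 × 6.5714 = 21.4689

21.47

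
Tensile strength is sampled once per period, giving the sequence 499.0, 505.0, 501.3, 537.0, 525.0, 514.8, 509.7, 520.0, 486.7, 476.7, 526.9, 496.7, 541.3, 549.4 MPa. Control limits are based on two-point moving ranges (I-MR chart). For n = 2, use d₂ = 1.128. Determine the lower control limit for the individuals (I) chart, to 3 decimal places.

X̄ = (499.0 + 505.0 + 501.3 + 537.0 + 525.0 + 514.8 + 509.7 + 520.0 + 486.7 + 476.7 + 526.9 + 496.7 + 541.3 + 549.4) / 14 = 513.5357
Moving ranges: 6.0, 3.7, 35.7, 12.0, 10.2, 5.1, 10.3, 33.3, 10.0, 50.2, 30.2, 44.6, 8.1; M̄R̄ = 259.4000 / 13 = 19.9538
LCL = X̄ − 3·M̄R̄/d₂ = 513.5357 − 3 × 19.9538 / 1.128 = 460.4670

460.467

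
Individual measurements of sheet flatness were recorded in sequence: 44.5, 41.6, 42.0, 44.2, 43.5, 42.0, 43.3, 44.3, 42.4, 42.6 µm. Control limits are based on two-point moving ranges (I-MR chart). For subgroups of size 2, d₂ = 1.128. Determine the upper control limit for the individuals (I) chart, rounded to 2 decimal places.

X̄ = (44.5 + 41.6 + 42.0 + 44.2 + 43.5 + 42.0 + 43.3 + 44.3 + 42.4 + 42.6) / 10 = 43.0400
Moving ranges: 2.9, 0.4, 2.2, 0.7, 1.5, 1.3, 1.0, 1.9, 0.2; M̄R̄ = 12.1000 / 9 = 1.3444
UCL = X̄ + 3·M̄R̄/d₂ = 43.0400 + 3 × 1.3444 / 1.128 = 46.6157

46.62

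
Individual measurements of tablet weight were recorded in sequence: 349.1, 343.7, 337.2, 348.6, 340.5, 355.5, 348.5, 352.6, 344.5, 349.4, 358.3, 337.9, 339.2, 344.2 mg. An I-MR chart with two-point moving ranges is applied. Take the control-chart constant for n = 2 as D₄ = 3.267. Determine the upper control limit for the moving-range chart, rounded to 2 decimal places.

Moving ranges: 5.4, 6.5, 11.4, 8.1, 15.0, 7.0, 4.1, 8.1, 4.9, 8.9, 20.4, 1.3, 5.0; M̄R̄ = 106.1000 / 13 = 8.1615
UCL_MR = D₄·M̄R̄ = 3.267 × 8.1615 = 26.6637

26.66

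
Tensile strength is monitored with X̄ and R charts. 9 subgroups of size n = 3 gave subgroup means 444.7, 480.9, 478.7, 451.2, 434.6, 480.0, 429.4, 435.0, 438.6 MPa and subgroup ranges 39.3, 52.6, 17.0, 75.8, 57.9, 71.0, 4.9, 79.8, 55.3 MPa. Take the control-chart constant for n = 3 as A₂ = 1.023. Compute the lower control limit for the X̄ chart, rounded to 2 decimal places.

X̄̄ = (444.7 + 480.9 + 478.7 + 451.2 + 434.6 + 480.0 + 429.4 + 435.0 + 438.6) / 9 = 4073.1000 / 9 = 452.5667
R̄ = (39.3 + 52.6 + 17.0 + 75.8 + 57.9 + 71.0 + 4.9 + 79.8 + 55.3) / 9 = 453.6000 / 9 = 50.4000
LCL = X̄̄ − A₂·R̄ = 452.5667 − 1.023 × 50.4000 = 401.0075

401.01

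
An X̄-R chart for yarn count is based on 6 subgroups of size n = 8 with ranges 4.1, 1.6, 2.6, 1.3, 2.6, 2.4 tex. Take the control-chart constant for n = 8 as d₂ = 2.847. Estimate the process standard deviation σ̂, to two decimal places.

R̄ = (4.1 + 1.6 + 2.6 + 1.3 + 2.6 + 2.4) / 6 = 2.4333
σ̂ = R̄ / d₂ = 2.4333 / 2.847 = 0.8547

0.85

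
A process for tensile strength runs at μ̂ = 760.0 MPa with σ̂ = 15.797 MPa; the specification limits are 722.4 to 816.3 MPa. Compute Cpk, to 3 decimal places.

0.793

Cpu = (USL − μ̂) / (3σ̂) = (816.3 − 760.0) / (3 × 15.797) = 1.1880; Cpl = (μ̂ − LSL) / (3σ̂) = (760.0 − 722.4) / (3 × 15.797) = 0.7934; Cpk = min(Cpu, Cpl) = 0.7934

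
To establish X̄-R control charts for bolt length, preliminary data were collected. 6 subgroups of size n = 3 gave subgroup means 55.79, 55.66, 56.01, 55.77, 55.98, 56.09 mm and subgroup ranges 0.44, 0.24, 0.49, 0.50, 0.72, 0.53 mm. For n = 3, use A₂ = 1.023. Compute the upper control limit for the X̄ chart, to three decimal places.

56.381

X̄̄ = (55.79 + 55.66 + 56.01 + 55.77 + 55.98 + 56.09) / 6 = 335.3000 / 6 = 55.8833
R̄ = (0.44 + 0.24 + 0.49 + 0.50 + 0.72 + 0.53) / 6 = 2.9200 / 6 = 0.4867
UCL = X̄̄ + A₂·R̄ = 55.8833 + 1.023 × 0.4867 = 56.3812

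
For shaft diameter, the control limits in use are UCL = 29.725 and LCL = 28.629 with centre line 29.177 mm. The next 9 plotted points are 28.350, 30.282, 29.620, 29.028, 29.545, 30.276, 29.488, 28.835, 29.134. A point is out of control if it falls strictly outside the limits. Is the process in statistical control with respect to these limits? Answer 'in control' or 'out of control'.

Compare each point to [28.629, 29.725]: sample 1 = 28.350 < LCL; sample 2 = 30.282 > UCL; sample 6 = 30.276 > UCL.

out of control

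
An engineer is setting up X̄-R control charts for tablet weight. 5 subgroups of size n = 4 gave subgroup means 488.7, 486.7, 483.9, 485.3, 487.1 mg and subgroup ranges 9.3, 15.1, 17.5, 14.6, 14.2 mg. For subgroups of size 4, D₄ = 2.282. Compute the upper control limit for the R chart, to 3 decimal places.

32.267

R̄ = (9.3 + 15.1 + 17.5 + 14.6 + 14.2) / 5 = 70.7000 / 5 = 14.1400
UCL_R = D₄·R̄ = 2.282 × 14.1400 = 32.2675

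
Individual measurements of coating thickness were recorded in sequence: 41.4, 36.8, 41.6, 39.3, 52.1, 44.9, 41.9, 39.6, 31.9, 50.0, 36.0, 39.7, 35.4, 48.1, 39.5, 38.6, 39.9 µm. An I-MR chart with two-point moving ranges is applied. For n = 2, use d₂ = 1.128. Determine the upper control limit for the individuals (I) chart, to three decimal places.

58.984

X̄ = (41.4 + 36.8 + 41.6 + 39.3 + 52.1 + 44.9 + 41.9 + 39.6 + 31.9 + 50.0 + 36.0 + 39.7 + 35.4 + 48.1 + 39.5 + 38.6 + 39.9) / 17 = 40.9824
Moving ranges: 4.6, 4.8, 2.3, 12.8, 7.2, 3.0, 2.3, 7.7, 18.1, 14.0, 3.7, 4.3, 12.7, 8.6, 0.9, 1.3; M̄R̄ = 108.3000 / 16 = 6.7687
UCL = X̄ + 3·M̄R̄/d₂ = 40.9824 + 3 × 6.7687 / 1.128 = 58.9843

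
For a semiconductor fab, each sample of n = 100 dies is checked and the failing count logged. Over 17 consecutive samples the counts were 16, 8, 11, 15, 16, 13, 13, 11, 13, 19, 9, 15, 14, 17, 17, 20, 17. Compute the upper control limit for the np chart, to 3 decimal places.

24.871

p̄ = Σdᵢ / (k·n) = 244 / (17 × 100) = 0.14353
UCL = np̄ + 3·√(np̄(1−p̄)) = 14.3529 + 3 × √(14.3529×0.85647) = 14.3529 + 3 × 3.5061 = 24.8713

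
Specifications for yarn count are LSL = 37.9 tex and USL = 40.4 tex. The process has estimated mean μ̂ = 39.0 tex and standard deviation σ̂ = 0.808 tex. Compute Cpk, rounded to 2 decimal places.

Cpu = (USL − μ̂) / (3σ̂) = (40.4 − 39.0) / (3 × 0.808) = 0.5776; Cpl = (μ̂ − LSL) / (3σ̂) = (39.0 − 37.9) / (3 × 0.808) = 0.4538; Cpk = min(Cpu, Cpl) = 0.4538

0.45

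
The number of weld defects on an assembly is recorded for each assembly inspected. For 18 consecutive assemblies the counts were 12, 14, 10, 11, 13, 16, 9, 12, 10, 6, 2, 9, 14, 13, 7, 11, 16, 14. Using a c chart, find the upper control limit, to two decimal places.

c̄ = (12 + 14 + 10 + 11 + 13 + 16 + 9 + 12 + 10 + 6 + 2 + 9 + 14 + 13 + 7 + 11 + 16 + 14) / 18 = 199 / 18 = 11.0556
UCL = c̄ + 3√c̄ = 11.0556 + 3 × √11.0556 = 11.0556 + 3 × 3.3250 = 21.0305

21.03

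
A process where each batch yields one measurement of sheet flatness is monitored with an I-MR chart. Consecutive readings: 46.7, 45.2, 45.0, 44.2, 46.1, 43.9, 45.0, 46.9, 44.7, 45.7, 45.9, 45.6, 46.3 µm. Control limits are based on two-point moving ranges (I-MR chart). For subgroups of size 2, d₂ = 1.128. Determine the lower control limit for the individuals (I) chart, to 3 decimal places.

42.374

X̄ = (46.7 + 45.2 + 45.0 + 44.2 + 46.1 + 43.9 + 45.0 + 46.9 + 44.7 + 45.7 + 45.9 + 45.6 + 46.3) / 13 = 45.4769
Moving ranges: 1.5, 0.2, 0.8, 1.9, 2.2, 1.1, 1.9, 2.2, 1.0, 0.2, 0.3, 0.7; M̄R̄ = 14.0000 / 12 = 1.1667
LCL = X̄ − 3·M̄R̄/d₂ = 45.4769 − 3 × 1.1667 / 1.128 = 42.3741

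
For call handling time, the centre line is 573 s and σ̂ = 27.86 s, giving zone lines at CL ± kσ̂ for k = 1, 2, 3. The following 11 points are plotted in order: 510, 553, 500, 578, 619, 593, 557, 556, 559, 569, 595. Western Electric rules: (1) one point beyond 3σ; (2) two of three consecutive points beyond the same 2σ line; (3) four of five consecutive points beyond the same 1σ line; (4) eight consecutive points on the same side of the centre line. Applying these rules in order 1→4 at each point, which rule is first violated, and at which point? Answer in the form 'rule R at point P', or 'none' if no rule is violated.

Zone of each point (C = within 1σ̂, B = 1σ̂–2σ̂, A = 2σ̂–3σ̂, * = beyond 3σ̂; sign = side of CL): 1:-A, 2:-C, 3:-A, 4:+C, 5:+B, 6:+C, 7:-C, 8:-C, 9:-C, 10:-C, 11:+C
Rule 2 (two of three consecutive points beyond the same 2σ limit) is satisfied at point 3.

rule 2 at point 3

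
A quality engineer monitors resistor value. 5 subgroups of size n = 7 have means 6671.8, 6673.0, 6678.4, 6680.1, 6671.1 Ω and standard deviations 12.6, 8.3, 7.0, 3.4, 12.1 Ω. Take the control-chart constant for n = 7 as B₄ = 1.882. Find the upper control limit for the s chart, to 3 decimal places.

s̄ = (12.6 + 8.3 + 7.0 + 3.4 + 12.1) / 5 = 8.6800
UCL_s = B₄·s̄ = 1.882 × 8.6800 = 16.3358

16.336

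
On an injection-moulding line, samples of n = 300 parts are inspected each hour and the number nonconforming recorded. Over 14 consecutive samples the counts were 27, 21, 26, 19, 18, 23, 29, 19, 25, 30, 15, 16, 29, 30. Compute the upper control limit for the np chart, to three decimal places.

p̄ = Σdᵢ / (k·n) = 327 / (14 × 300) = 0.07786
UCL = np̄ + 3·√(np̄(1−p̄)) = 23.3571 + 3 × √(23.3571×0.92214) = 23.3571 + 3 × 4.6410 = 37.2801

37.280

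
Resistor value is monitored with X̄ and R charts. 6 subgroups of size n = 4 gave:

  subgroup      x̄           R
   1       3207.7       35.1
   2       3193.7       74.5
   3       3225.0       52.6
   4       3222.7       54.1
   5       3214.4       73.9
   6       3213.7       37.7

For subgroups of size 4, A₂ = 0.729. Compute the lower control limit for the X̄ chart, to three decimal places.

3173.027

X̄̄ = (3207.7 + 3193.7 + 3225.0 + 3222.7 + 3214.4 + 3213.7) / 6 = 19277.2000 / 6 = 3212.8667
R̄ = (35.1 + 74.5 + 52.6 + 54.1 + 73.9 + 37.7) / 6 = 327.9000 / 6 = 54.6500
LCL = X̄̄ − A₂·R̄ = 3212.8667 − 0.729 × 54.6500 = 3173.0268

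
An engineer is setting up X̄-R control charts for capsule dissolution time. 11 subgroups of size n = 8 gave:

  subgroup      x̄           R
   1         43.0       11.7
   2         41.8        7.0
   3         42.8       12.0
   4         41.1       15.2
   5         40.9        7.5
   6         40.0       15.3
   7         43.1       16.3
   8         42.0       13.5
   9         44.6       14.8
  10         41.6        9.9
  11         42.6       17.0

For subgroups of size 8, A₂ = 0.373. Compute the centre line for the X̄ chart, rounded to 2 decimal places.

42.14

X̄̄ = (43.0 + 41.8 + 42.8 + 41.1 + 40.9 + 40.0 + 43.1 + 42.0 + 44.6 + 41.6 + 42.6) / 11 = 463.5000 / 11 = 42.1364
CL = X̄̄ = 42.1364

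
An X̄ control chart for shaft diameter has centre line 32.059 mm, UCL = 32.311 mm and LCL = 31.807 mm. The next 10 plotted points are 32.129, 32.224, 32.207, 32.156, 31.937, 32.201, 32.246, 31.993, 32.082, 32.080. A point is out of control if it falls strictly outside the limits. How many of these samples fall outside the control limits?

0

All 10 points lie within [31.807, 32.311].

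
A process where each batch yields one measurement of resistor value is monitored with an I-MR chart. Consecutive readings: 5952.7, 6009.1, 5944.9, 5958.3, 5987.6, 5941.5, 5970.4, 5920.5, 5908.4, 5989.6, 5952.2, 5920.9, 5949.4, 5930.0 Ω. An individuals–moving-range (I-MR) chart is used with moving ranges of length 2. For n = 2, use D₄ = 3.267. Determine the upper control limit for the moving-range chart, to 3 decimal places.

125.176

Moving ranges: 56.4, 64.2, 13.4, 29.3, 46.1, 28.9, 49.9, 12.1, 81.2, 37.4, 31.3, 28.5, 19.4; M̄R̄ = 498.1000 / 13 = 38.3154
UCL_MR = D₄·M̄R̄ = 3.267 × 38.3154 = 125.1764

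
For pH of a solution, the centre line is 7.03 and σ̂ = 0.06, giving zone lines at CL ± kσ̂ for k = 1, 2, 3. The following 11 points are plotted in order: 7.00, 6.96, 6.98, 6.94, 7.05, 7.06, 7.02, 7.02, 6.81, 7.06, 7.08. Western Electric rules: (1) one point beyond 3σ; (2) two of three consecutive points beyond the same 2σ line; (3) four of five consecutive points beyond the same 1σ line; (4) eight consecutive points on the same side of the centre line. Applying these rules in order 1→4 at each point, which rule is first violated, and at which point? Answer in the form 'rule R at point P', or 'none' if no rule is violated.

Zone of each point (C = within 1σ̂, B = 1σ̂–2σ̂, A = 2σ̂–3σ̂, * = beyond 3σ̂; sign = side of CL): 1:-C, 2:-B, 3:-C, 4:-B, 5:+C, 6:+C, 7:-C, 8:-C, 9:-*, 10:+C, 11:+C
Rule 1 (one point beyond the 3σ limits) is satisfied at point 9.

rule 1 at point 9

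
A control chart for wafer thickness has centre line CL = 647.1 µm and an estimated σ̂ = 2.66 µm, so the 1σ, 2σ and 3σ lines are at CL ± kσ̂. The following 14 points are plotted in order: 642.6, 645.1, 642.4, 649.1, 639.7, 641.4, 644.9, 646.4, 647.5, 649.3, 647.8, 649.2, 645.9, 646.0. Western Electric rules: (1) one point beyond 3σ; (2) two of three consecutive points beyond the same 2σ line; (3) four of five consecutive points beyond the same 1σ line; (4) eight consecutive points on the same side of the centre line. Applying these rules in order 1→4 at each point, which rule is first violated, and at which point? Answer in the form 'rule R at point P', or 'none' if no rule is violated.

Zone of each point (C = within 1σ̂, B = 1σ̂–2σ̂, A = 2σ̂–3σ̂, * = beyond 3σ̂; sign = side of CL): 1:-B, 2:-C, 3:-B, 4:+C, 5:-A, 6:-A, 7:-C, 8:-C, 9:+C, 10:+C, 11:+C, 12:+C, 13:-C, 14:-C
Rule 2 (two of three consecutive points beyond the same 2σ limit) is satisfied at point 6.

rule 2 at point 6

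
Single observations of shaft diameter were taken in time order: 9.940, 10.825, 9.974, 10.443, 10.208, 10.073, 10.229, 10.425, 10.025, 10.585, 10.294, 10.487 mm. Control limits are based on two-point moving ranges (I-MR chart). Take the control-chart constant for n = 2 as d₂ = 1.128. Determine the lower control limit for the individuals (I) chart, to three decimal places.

X̄ = (9.940 + 10.825 + 9.974 + 10.443 + 10.208 + 10.073 + 10.229 + 10.425 + 10.025 + 10.585 + 10.294 + 10.487) / 12 = 10.2923
Moving ranges: 0.885, 0.851, 0.469, 0.235, 0.135, 0.156, 0.196, 0.400, 0.560, 0.291, 0.193; M̄R̄ = 4.3710 / 11 = 0.3974
LCL = X̄ − 3·M̄R̄/d₂ = 10.2923 − 3 × 0.3974 / 1.128 = 9.2355

9.236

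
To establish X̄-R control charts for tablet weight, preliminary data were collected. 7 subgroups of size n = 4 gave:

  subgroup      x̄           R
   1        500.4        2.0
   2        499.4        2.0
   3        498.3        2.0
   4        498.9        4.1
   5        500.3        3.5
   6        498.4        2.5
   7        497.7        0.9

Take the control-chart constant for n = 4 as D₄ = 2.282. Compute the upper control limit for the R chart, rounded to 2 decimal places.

5.54

R̄ = (2.0 + 2.0 + 2.0 + 4.1 + 3.5 + 2.5 + 0.9) / 7 = 17.0000 / 7 = 2.4286
UCL_R = D₄·R̄ = 2.282 × 2.4286 = 5.5420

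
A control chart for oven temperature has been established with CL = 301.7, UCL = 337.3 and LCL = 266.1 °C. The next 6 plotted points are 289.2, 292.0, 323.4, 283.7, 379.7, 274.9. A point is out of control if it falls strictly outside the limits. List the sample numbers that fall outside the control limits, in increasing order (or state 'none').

5

Compare each point to [266.1, 337.3]: sample 5 = 379.7 > UCL.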